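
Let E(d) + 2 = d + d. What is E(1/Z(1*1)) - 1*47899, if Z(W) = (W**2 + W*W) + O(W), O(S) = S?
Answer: -143701/3 ≈ -47900.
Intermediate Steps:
Z(W) = W + 2*W**2 (Z(W) = (W**2 + W*W) + W = (W**2 + W**2) + W = 2*W**2 + W = W + 2*W**2)
E(d) = -2 + 2*d (E(d) = -2 + (d + d) = -2 + 2*d)
E(1/Z(1*1)) - 1*47899 = (-2 + 2/(((1*1)*(1 + 2*(1*1))))) - 1*47899 = (-2 + 2/((1*(1 + 2*1)))) - 47899 = (-2 + 2/((1*(1 + 2)))) - 47899 = (-2 + 2/((1*3))) - 47899 = (-2 + 2/3) - 47899 = -4/3 - 47899 = -143701/3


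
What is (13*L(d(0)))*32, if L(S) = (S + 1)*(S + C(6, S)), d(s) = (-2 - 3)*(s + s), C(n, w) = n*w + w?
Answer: 0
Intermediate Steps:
C(n, w) = w + n*w
d(s) = -10*s
L(S) = 8*S*(1 + S) (L(S) = (S + 1)*(S + S*(1 + 6)) = (1 + S)*(S + S*7) = (1 + S)*(S + 7*S) = (1 + S)*(8*S) = 8*S*(1 + S))
(13*L(d(0)))*32 = (13*(8*(-10*0)*(1 - 10*0)))*32 = (13*(8*0*(1 + 0)))*32 = (13*(8*0*1))*32 = (13*0)*32 = 0*32 = 0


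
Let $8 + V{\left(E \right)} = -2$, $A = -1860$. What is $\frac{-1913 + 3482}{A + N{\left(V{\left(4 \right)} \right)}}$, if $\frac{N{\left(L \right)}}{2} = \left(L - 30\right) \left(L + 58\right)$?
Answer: $- \frac{523}{1900} \approx -0.27526$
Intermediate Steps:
$V{\left(E \right)} = -10$ ($V{\left(E \right)} = -8 - 2 = -10$)
$N{\left(L \right)} = 2 \left(-30 + L\right) \left(58 + L\right)$ ($N{\left(L \right)} = 2 \left(L - 30\right) \left(L + 58\right) = 2 \left(-30 + L\right) \left(58 + L\right)$)
$\frac{-1913 + 3482}{A + N{\left(V{\left(4 \right)} \right)}} = \frac{-1913 + 3482}{-1860 + \left(-3480 + 2 \left(-10\right)^{2} + 56 \left(-10\right)\right)} = \frac{1569}{-1860 - 3840} = \frac{1569}{-5700} = 1569 \left(- \frac{1}{5700}\right) = - \frac{523}{1900}$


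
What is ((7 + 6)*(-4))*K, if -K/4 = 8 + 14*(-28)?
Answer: -79872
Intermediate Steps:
K = 1536 (K = -4*(8 + 14*(-28)) = -4*(8 - 392) = -4*(-384) = 1536)
((7 + 6)*(-4))*K = ((7 + 6)*(-4))*1536 = (13*(-4))*1536 = -52*1536 = -79872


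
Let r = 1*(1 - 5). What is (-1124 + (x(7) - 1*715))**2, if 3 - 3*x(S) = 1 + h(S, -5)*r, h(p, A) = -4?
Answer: 30591961/9 ≈ 3.3991e+6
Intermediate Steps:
r = -4 (r = 1*(-4) = -4)
x(S) = -14/3 (x(S) = 1 - (1 - 4*(-4))/3 = 1 - (1 + 16)/3 = 1 - 1/3*17 = 1 - 17/3 = -14/3)
(-1124 + (x(7) - 1*715))**2 = (-1124 + (-14/3 - 1*715))**2 = (-1124 + (-14/3 - 715))**2 = (-1124 - 2159/3)**2 = (-5531/3)**2 = 30591961/9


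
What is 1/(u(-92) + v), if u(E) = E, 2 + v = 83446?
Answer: 1/83352 ≈ 1.1997e-5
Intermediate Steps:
v = 83444 (v = -2 + 83446 = 83444)
1/(u(-92) + v) = 1/(-92 + 83444) = 1/83352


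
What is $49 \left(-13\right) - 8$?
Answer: $-645$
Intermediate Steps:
$49 \left(-13\right) - 8 = -637 + \left(-23 + 15\right) = -637 - 8 = -645$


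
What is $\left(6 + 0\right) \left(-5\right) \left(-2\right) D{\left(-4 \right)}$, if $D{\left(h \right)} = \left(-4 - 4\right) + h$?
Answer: $-720$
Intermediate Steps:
$D{\left(h \right)} = -8 + h$
$\left(6 + 0\right) \left(-5\right) \left(-2\right) D{\left(-4 \right)} = \left(6 + 0\right) \left(-5\right) \left(-2\right) \left(-8 - 4\right) = 6 \left(-5\right) \left(-2\right) \left(-12\right) = \left(-30\right) \left(-2\right) \left(-12\right) = 60 \left(-12\right) = -720$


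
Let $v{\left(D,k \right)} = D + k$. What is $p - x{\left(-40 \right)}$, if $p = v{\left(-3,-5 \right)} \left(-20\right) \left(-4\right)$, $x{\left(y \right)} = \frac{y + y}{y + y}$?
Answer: $-641$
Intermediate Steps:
$x{\left(y \right)} = 1$ ($x{\left(y \right)} = \frac{2 y}{2 y} = 2 y \frac{1}{2 y} = 1$)
$p = -640$ ($p = \left(-3 - 5\right) \left(-20\right) \left(-4\right) = \left(-8\right) \left(-20\right) \left(-4\right) = 160 \left(-4\right) = -640$)
$p - x{\left(-40 \right)} = -640 - 1 = -641$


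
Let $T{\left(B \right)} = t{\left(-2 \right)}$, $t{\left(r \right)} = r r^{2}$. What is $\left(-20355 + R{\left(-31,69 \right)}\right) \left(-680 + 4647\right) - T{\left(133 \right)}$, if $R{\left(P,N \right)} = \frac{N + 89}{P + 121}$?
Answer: $- \frac{3633359072}{45} \approx -8.0741 \cdot 10^{7}$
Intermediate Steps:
$R{\left(P,N \right)} = \frac{89 + N}{121 + P}$
$t{\left(r \right)} = r^{3}$
$T{\left(B \right)} = -8$ ($T{\left(B \right)} = \left(-2\right)^{3} = -8$)
$\left(-20355 + R{\left(-31,69 \right)}\right) \left(-680 + 4647\right) - T{\left(133 \right)} = \left(-20355 + \frac{89 + 69}{121 - 31}\right) \left(-680 + 4647\right) - -8 = \left(-20355 + \frac{1}{90} \cdot 158\right) 3967 + 8 = \left(-20355 + \frac{79}{45}\right) 3967 + 8 = \left(- \frac{915896}{45}\right) 3967 + 8 = - \frac{3633359432}{45} + 8 = - \frac{3633359072}{45}$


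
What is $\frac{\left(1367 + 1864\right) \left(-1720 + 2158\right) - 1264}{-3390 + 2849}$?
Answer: $- \frac{1413914}{541} \approx -2613.5$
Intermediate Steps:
$\frac{\left(1367 + 1864\right) \left(-1720 + 2158\right) - 1264}{-3390 + 2849} = \frac{3231 \cdot 438 - 1264}{-541} = \left(1415178 - 1264\right) \left(- \frac{1}{541}\right) = 1413914 \left(- \frac{1}{541}\right) = - \frac{1413914}{541}$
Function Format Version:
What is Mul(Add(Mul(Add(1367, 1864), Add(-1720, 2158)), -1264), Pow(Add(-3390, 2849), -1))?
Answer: Rational(-1413914, 541) ≈ -2613.5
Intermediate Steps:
Mul(Add(Mul(Add(1367, 1864), Add(-1720, 2158)), -1264), Pow(Add(-3390, 2849), -1)) = Mul(Add(Mul(3231, 438), -1264), Pow(-541, -1)) = Mul(Add(1415178, -1264), Rational(-1, 541)) = Mul(1413914, Rational(-1, 541)) = Rational(-1413914, 541)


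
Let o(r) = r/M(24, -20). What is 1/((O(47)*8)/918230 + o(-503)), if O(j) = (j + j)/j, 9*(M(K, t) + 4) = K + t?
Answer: 14691680/2078413861 ≈ 0.0070687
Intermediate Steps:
M(K, t) = -4 + K/9 + t/9 (M(K, t) = -4 + (K + t)/9 = -4 + (K/9 + t/9) = -4 + K/9 + t/9)
o(r) = -9*r/32 (o(r) = r/(-4 + (1/9)*24 + (1/9)*(-20)) = r/(-4 + 8/3 - 20/9) = r/(-32/9) = r*(-9/32) = -9*r/32)
O(j) = 2 (O(j) = (2*j)/j = 2)
1/((O(47)*8)/918230 + o(-503)) = 1/((2*8)/918230 - 9/32*(-503)) = 1/(16*(1/918230) + 4527/32) = 1/(8/459115 + 4527/32) = 1/(2078413861/14691680) = 14691680/2078413861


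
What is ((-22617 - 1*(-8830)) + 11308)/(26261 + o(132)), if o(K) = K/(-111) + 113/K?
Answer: -12107436/128257097 ≈ -0.094400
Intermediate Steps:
o(K) = 113/K - K/111 (o(K) = K*(-1/111) + 113/K = -K/111 + 113/K = 113/K - K/111)
((-22617 - 1*(-8830)) + 11308)/(26261 + o(132)) = ((-22617 - 1*(-8830)) + 11308)/(26261 + (113/132 - 1/111*132)) = ((-22617 + 8830) + 11308)/(26261 + (113*(1/132) - 44/37)) = (-13787 + 11308)/(26261 + (113/132 - 44/37)) = -2479/(26261 - 1627/4884) = -2479/128257097/4884 = -2479*4884/128257097 = -12107436/128257097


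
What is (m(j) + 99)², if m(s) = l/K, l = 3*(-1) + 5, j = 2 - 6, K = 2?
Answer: 10000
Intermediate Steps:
j = -4
l = 2 (l = -3 + 5 = 2)
m(s) = 1 (m(s) = 2/2 = 2*(½) = 1)
(m(j) + 99)² = (1 + 99)² = 100² = 10000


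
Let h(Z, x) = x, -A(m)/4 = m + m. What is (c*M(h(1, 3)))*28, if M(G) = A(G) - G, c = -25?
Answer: 18900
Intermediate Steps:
A(m) = -8*m (A(m) = -4*(m + m) = -8*m)
M(G) = -9*G (M(G) = -8*G - G = -9*G)
(c*M(h(1, 3)))*28 = -(-225)*3*28 = -25*(-27)*28 = 675*28 = 18900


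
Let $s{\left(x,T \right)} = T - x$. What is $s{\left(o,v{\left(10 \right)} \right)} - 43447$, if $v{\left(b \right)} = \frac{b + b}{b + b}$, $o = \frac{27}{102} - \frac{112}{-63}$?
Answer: $- \frac{13295101}{306} \approx -43448.0$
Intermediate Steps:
$o = \frac{625}{306}$ ($o = 27 \cdot \frac{1}{102} - - \frac{16}{9} = \frac{9}{34} + \frac{16}{9} = \frac{625}{306} \approx 2.0425$)
$v{\left(b \right)} = 1$ ($v{\left(b \right)} = \frac{2 b}{2 b} = 2 b \frac{1}{2 b} = 1$)
$s{\left(o,v{\left(10 \right)} \right)} - 43447 = \left(1 - \frac{625}{306}\right) - 43447 = - \frac{319}{306} - 43447 = - \frac{13295101}{306}$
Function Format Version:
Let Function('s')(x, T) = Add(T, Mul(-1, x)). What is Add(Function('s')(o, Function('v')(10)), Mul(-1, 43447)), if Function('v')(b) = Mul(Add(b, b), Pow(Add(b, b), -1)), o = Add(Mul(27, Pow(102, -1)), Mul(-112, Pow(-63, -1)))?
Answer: Rational(-13295101, 306) ≈ -43448.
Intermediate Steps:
o = Rational(625, 306) (o = Add(Mul(27, Rational(1, 102)), Mul(-112, Rational(-1, 63))) = Add(Rational(9, 34), Rational(16, 9)) = Rational(625, 306) ≈ 2.0425)
Function('v')(b) = 1 (Function('v')(b) = Mul(Mul(2, b), Pow(Mul(2, b), -1)) = Mul(Mul(2, b), Mul(Rational(1, 2), Pow(b, -1))) = 1)
Add(Function('s')(o, Function('v')(10)), Mul(-1, 43447)) = Add(Add(1, Mul(-1, Rational(625, 306))), Mul(-1, 43447)) = Add(Add(1, Rational(-625, 306)), -43447) = Add(Rational(-319, 306), -43447) = Rational(-13295101, 306)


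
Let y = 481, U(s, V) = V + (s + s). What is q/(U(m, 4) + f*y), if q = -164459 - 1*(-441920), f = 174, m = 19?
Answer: 30829/9304 ≈ 3.3135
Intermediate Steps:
U(s, V) = V + 2*s
q = 277461 (q = -164459 + 441920 = 277461)
q/(U(m, 4) + f*y) = 277461/((4 + 2*19) + 174*481) = 277461/((4 + 38) + 83694) = 277461/(42 + 83694) = 277461/83736 = 277461*(1/83736) = 30829/9304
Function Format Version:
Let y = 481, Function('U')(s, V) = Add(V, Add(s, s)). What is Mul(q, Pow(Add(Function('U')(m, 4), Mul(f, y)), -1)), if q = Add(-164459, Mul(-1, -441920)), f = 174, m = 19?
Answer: Rational(30829, 9304) ≈ 3.3135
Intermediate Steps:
Function('U')(s, V) = Add(V, Mul(2, s))
q = 277461 (q = Add(-164459, 441920) = 277461)
Mul(q, Pow(Add(Function('U')(m, 4), Mul(f, y)), -1)) = Mul(277461, Pow(Add(Add(4, Mul(2, 19)), Mul(174, 481)), -1)) = Mul(277461, Pow(Add(Add(4, 38), 83694), -1)) = Mul(277461, Pow(Add(42, 83694), -1)) = Mul(277461, Pow(83736, -1)) = Mul(277461, Rational(1, 83736)) = Rational(30829, 9304)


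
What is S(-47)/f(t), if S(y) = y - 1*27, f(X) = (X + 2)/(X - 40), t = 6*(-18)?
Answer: -5476/53 ≈ -103.32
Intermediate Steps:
t = -108
f(X) = (2 + X)/(-40 + X)
S(y) = -27 + y (S(y) = y - 27 = -27 + y)
S(-47)/f(t) = (-27 - 47)/(((2 - 108)/(-40 - 108))) = -74/(-106/(-148)) = -74/((-1/148*(-106))) = -74/53/74 = -74*74/53 = -5476/53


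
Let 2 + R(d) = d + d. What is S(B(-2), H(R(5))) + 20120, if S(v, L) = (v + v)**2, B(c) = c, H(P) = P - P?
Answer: 20136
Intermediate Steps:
R(d) = -2 + 2*d (R(d) = -2 + (d + d) = -2 + 2*d)
H(P) = 0
S(v, L) = 4*v**2 (S(v, L) = (2*v)**2 = 4*v**2)
S(B(-2), H(R(5))) + 20120 = 4*(-2)**2 + 20120 = 4*4 + 20120 = 16 + 20120 = 20136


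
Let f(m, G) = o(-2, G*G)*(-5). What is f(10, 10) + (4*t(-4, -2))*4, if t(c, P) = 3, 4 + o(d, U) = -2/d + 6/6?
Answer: 58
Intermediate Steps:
o(d, U) = -3 - 2/d (o(d, U) = -4 + (-2/d + 6/6) = -4 + (-2/d + 6*(1/6)) = -4 + (-2/d + 1) = -4 + (1 - 2/d) = -3 - 2/d)
f(m, G) = 10 (f(m, G) = (-3 - 2/(-2))*(-5) = (-3 - 2*(-1/2))*(-5) = (-3 + 1)*(-5) = -2*(-5) = 10)
f(10, 10) + (4*t(-4, -2))*4 = 10 + (4*3)*4 = 10 + 12*4 = 10 + 48 = 58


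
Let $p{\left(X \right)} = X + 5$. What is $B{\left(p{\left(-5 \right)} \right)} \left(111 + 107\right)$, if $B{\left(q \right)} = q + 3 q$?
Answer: $0$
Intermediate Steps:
$p{\left(X \right)} = 5 + X$
$B{\left(q \right)} = 4 q$
$B{\left(p{\left(-5 \right)} \right)} \left(111 + 107\right) = 4 \left(5 - 5\right) \left(111 + 107\right) = 4 \cdot 0 \cdot 218 = 0 \cdot 218 = 0$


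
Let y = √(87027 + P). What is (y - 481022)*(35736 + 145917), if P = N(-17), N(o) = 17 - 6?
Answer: -87379089366 + 181653*√87038 ≈ -8.7326e+10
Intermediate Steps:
N(o) = 11
P = 11
y = √87038 (y = √(87027 + 11) = √87038 ≈ 295.02)
(y - 481022)*(35736 + 145917) = (√87038 - 481022)*(35736 + 145917) = (-481022 + √87038)*181653 = -87379089366 + 181653*√87038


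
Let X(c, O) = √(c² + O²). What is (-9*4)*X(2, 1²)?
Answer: -36*√5 ≈ -80.498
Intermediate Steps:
X(c, O) = √(O² + c²)
(-9*4)*X(2, 1²) = (-9*4)*√((1²)² + 2²) = -36*√(1² + 4) = -36*√(1 + 4) = -36*√5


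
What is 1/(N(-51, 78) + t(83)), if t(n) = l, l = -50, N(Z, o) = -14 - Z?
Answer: -1/13 ≈ -0.076923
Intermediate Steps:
t(n) = -50
1/(N(-51, 78) + t(83)) = 1/((-14 - 1*(-51)) - 50) = 1/((-14 + 51) - 50) = 1/(37 - 50) = 1/(-13) = -1/13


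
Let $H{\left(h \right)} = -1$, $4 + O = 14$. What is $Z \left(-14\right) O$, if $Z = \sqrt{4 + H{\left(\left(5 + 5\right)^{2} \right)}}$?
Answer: $- 140 \sqrt{3} \approx -242.49$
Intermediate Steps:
$O = 10$ ($O = -4 + 14 = 10$)
$Z = \sqrt{3}$ ($Z = \sqrt{4 - 1} = \sqrt{3} \approx 1.732$)
$Z \left(-14\right) O = \sqrt{3} \left(-14\right) 10 = - 14 \sqrt{3} \cdot 10 = - 140 \sqrt{3}$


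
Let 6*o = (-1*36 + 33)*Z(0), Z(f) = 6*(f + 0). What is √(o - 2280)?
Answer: 2*I*√570 ≈ 47.749*I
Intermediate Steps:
Z(f) = 6*f
o = 0 (o = ((-1*36 + 33)*(6*0))/6 = ((-36 + 33)*0)/6 = (-3*0)/6 = (⅙)*0 = 0)
√(o - 2280) = √(0 - 2280) = √(-2280) = 2*I*√570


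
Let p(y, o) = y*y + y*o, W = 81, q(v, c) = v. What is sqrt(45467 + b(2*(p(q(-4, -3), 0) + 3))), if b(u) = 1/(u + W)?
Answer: sqrt(643858306)/119 ≈ 213.23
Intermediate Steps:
p(y, o) = y**2 + o*y
b(u) = 1/(81 + u) (b(u) = 1/(u + 81) = 1/(81 + u))
sqrt(45467 + b(2*(p(q(-4, -3), 0) + 3))) = sqrt(45467 + 1/(81 + 2*(-4*(0 - 4) + 3))) = sqrt(45467 + 1/(81 + 2*(-4*(-4) + 3))) = sqrt(45467 + 1/(81 + 2*(16 + 3))) = sqrt(45467 + 1/(81 + 2*19)) = sqrt(45467 + 1/(81 + 38)) = sqrt(45467 + 1/119) = sqrt(5410574/119) = sqrt(643858306)/119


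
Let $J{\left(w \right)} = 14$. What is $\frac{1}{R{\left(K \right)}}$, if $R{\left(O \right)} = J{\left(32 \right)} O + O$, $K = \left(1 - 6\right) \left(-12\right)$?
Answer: $\frac{1}{900} \approx 0.0011111$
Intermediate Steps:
$K = 60$ ($K = \left(-5\right) \left(-12\right) = 60$)
$R{\left(O \right)} = 15 O$ ($R{\left(O \right)} = 14 O + O = 15 O$)
$\frac{1}{R{\left(K \right)}} = \frac{1}{15 \cdot 60} = \frac{1}{900}$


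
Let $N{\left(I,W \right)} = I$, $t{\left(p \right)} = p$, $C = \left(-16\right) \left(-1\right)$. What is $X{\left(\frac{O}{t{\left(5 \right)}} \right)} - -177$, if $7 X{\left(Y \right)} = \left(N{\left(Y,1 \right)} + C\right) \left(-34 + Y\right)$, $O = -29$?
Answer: $\frac{20826}{175} \approx 119.01$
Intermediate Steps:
$C = 16$
$X{\left(Y \right)} = \frac{\left(-34 + Y\right) \left(16 + Y\right)}{7}$ ($X{\left(Y \right)} = \frac{\left(Y + 16\right) \left(-34 + Y\right)}{7} = \frac{\left(16 + Y\right) \left(-34 + Y\right)}{7} = \frac{\left(-34 + Y\right) \left(16 + Y\right)}{7}$)
$X{\left(\frac{O}{t{\left(5 \right)}} \right)} - -177 = \left(- \frac{544}{7} - \frac{18 \left(- \frac{29}{5}\right)}{7} + \frac{\left(- \frac{29}{5}\right)^{2}}{7}\right) - -177 = \left(- \frac{544}{7} - \frac{18 \left(\left(-29\right) \frac{1}{5}\right)}{7} + \frac{\left(\left(-29\right) \frac{1}{5}\right)^{2}}{7}\right) + 177 = \left(- \frac{544}{7} - - \frac{522}{35} + \frac{\left(- \frac{29}{5}\right)^{2}}{7}\right) + 177 = \left(- \frac{544}{7} + \frac{522}{35} + \frac{1}{7} \cdot \frac{841}{25}\right) + 177 = \left(- \frac{544}{7} + \frac{522}{35} + \frac{841}{175}\right) + 177 = - \frac{10149}{175} + 177 = \frac{20826}{175}$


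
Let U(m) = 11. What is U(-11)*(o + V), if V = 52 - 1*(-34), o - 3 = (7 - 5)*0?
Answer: 979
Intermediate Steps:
o = 3 (o = 3 + (7 - 5)*0 = 3 + 2*0 = 3 + 0 = 3)
V = 86 (V = 52 + 34 = 86)
U(-11)*(o + V) = 11*(3 + 86) = 11*89 = 979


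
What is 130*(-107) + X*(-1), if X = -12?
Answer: -13898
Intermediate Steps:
130*(-107) + X*(-1) = 130*(-107) - 12*(-1) = -13910 + 12 = -13898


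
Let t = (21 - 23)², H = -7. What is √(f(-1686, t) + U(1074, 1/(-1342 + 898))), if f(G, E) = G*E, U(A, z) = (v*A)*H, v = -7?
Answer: 3*√5098 ≈ 214.20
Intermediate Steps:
t = 4 (t = (-2)² = 4)
U(A, z) = 49*A (U(A, z) = -7*A*(-7) = 49*A)
f(G, E) = E*G
√(f(-1686, t) + U(1074, 1/(-1342 + 898))) = √(4*(-1686) + 49*1074) = √(-6744 + 52626) = √45882 = 3*√5098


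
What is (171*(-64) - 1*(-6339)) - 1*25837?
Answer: -30442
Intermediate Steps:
(171*(-64) - 1*(-6339)) - 1*25837 = (-10944 + 6339) - 25837 = -4605 - 25837 = -30442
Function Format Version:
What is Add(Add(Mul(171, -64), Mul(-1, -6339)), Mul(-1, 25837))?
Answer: -30442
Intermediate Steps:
Add(Add(Mul(171, -64), Mul(-1, -6339)), Mul(-1, 25837)) = Add(Add(-10944, 6339), -25837) = Add(-4605, -25837) = -30442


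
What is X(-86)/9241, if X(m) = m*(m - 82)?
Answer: 14448/9241 ≈ 1.5635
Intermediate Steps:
X(m) = m*(-82 + m)
X(-86)/9241 = -86*(-82 - 86)/9241 = -86*(-168)*(1/9241) = 14448*(1/9241) = 14448/9241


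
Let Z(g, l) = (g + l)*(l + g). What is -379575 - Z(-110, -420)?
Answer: -660475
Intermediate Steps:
Z(g, l) = (g + l)**2 (Z(g, l) = (g + l)*(g + l) = (g + l)**2)
-379575 - Z(-110, -420) = -379575 - (-110 - 420)**2 = -379575 - 1*(-530)**2 = -379575 - 1*280900 = -379575 - 280900 = -660475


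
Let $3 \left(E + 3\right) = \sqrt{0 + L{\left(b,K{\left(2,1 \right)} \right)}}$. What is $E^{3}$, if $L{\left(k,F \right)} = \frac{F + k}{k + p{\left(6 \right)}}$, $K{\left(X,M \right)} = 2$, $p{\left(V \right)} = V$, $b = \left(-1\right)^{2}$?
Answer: $- \frac{192}{7} + \frac{568 \sqrt{21}}{441} \approx -21.526$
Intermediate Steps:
$b = 1$
$L{\left(k,F \right)} = \frac{F + k}{6 + k}$ ($L{\left(k,F \right)} = \frac{F + k}{k + 6} = \frac{F + k}{6 + k}$)
$E = -3 + \frac{\sqrt{21}}{21}$ ($E = -3 + \frac{\sqrt{0 + \frac{2 + 1}{6 + 1}}}{3} = -3 + \frac{\sqrt{0 + \frac{1}{7} \cdot 3}}{3} = -3 + \frac{\sqrt{0 + \frac{3}{7}}}{3} = -3 + \frac{\sqrt{\frac{3}{7}}}{3} = -3 + \frac{\frac{1}{7} \sqrt{21}}{3} = -3 + \frac{\sqrt{21}}{21} \approx -2.7818$)
$E^{3} = \left(-3 + \frac{\sqrt{21}}{21}\right)^{3}$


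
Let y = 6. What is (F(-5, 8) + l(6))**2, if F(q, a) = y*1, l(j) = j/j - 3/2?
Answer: 121/4 ≈ 30.250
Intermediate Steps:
l(j) = -1/2 (l(j) = 1 - 3*1/2 = 1 - 3/2 = -1/2)
F(q, a) = 6 (F(q, a) = 6*1 = 6)
(F(-5, 8) + l(6))**2 = (6 - 1/2)**2 = (11/2)**2 = 121/4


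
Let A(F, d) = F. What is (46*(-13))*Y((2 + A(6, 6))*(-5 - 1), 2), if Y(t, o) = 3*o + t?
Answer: 25116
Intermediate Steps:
Y(t, o) = t + 3*o
(46*(-13))*Y((2 + A(6, 6))*(-5 - 1), 2) = (46*(-13))*((2 + 6)*(-5 - 1) + 3*2) = -598*(8*(-6) + 6) = -598*(-48 + 6) = -598*(-42) = 25116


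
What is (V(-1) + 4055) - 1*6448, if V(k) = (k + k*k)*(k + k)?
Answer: -2393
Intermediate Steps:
V(k) = 2*k*(k + k²) (V(k) = (k + k²)*(2*k) = 2*k*(k + k²))
(V(-1) + 4055) - 1*6448 = (2*(-1)²*(1 - 1) + 4055) - 1*6448 = (2*1*0 + 4055) - 6448 = (0 + 4055) - 6448 = 4055 - 6448 = -2393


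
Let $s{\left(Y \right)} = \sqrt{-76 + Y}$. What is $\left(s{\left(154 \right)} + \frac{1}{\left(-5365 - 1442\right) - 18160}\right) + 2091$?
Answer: $\frac{52205996}{24967} + \sqrt{78} \approx 2099.8$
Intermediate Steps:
$\left(s{\left(154 \right)} + \frac{1}{\left(-5365 - 1442\right) - 18160}\right) + 2091 = \left(\sqrt{-76 + 154} + \frac{1}{\left(-5365 - 1442\right) - 18160}\right) + 2091 = \left(\sqrt{78} + \frac{1}{-6807 - 18160}\right) + 2091 = \left(\sqrt{78} + \frac{1}{-24967}\right) + 2091 = \left(\sqrt{78} - \frac{1}{24967}\right) + 2091 = \left(- \frac{1}{24967} + \sqrt{78}\right) + 2091 = \frac{52205996}{24967} + \sqrt{78}$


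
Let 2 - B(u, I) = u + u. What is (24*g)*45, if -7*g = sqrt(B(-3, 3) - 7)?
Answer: -1080/7 ≈ -154.29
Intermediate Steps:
B(u, I) = 2 - 2*u (B(u, I) = 2 - (u + u) = 2 - 2*u)
g = -1/7 (g = -sqrt((2 - 2*(-3)) - 7)/7 = -sqrt((2 + 6) - 7)/7 = -sqrt(8 - 7)/7 = -sqrt(1)/7 = -1/7*1 = -1/7 ≈ -0.14286)
(24*g)*45 = (24*(-1/7))*45 = -24/7*45 = -1080/7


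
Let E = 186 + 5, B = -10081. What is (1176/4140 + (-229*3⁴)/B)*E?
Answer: 1410982513/3477945 ≈ 405.69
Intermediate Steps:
E = 191
(1176/4140 + (-229*3⁴)/B)*E = (1176/4140 - 229*3⁴/(-10081))*191 = (1176*(1/4140) - 229*81*(-1/10081))*191 = (98/345 - 18549*(-1/10081))*191 = (98/345 + 18549/10081)*191 = (7387343/3477945)*191 = 1410982513/3477945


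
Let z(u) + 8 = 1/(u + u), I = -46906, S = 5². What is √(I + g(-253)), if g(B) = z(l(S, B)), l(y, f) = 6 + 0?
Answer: I*√1688901/6 ≈ 216.6*I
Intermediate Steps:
S = 25
l(y, f) = 6
z(u) = -8 + 1/(2*u) (z(u) = -8 + 1/(u + u) = -8 + 1/(2*u))
g(B) = -95/12 (g(B) = -8 + (½)/6 = -8 + (½)*(⅙) = -8 + 1/12 = -95/12)
√(I + g(-253)) = √(-46906 - 95/12) = √(-562967/12) = I*√1688901/6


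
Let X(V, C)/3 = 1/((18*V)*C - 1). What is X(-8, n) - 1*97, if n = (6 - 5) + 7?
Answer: -111844/1153 ≈ -97.003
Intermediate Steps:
n = 8 (n = 1 + 7 = 8)
X(V, C) = 3/(-1 + 18*C*V) (X(V, C) = 3/((18*V)*C - 1) = 3/(18*C*V - 1) = 3/(-1 + 18*C*V))
X(-8, n) - 1*97 = 3/(-1 + 18*8*(-8)) - 1*97 = 3/(-1 - 1152) - 97 = 3/(-1153) - 97 = 3*(-1/1153) - 97 = -3/1153 - 97 = -111844/1153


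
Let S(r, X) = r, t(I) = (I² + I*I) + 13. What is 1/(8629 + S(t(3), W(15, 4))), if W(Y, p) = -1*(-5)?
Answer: 1/8660 ≈ 0.00011547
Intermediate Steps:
W(Y, p) = 5
t(I) = 13 + 2*I² (t(I) = (I² + I²) + 13 = 2*I² + 13 = 13 + 2*I²)
1/(8629 + S(t(3), W(15, 4))) = 1/(8629 + (13 + 2*3²)) = 1/(8629 + (13 + 2*9)) = 1/(8629 + (13 + 18)) = 1/(8629 + 31) = 1/8660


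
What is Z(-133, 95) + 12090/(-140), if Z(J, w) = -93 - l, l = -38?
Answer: -1979/14 ≈ -141.36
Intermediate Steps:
Z(J, w) = -55 (Z(J, w) = -93 - 1*(-38) = -93 + 38 = -55)
Z(-133, 95) + 12090/(-140) = -55 + 12090/(-140) = -55 + 12090*(-1/140) = -55 - 1209/14 = -1979/14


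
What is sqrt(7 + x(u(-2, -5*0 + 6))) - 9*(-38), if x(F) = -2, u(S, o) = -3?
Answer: 342 + sqrt(5) ≈ 344.24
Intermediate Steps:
sqrt(7 + x(u(-2, -5*0 + 6))) - 9*(-38) = sqrt(7 - 2) - 9*(-38) = sqrt(5) + 342 = 342 + sqrt(5)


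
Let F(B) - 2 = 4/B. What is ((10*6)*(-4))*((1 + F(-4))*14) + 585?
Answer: -6135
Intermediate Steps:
F(B) = 2 + 4/B
((10*6)*(-4))*((1 + F(-4))*14) + 585 = ((10*6)*(-4))*((1 + (2 + 4/(-4)))*14) + 585 = (60*(-4))*((1 + (2 + 4*(-¼)))*14) + 585 = -240*(1 + (2 - 1))*14 + 585 = -240*(1 + 1)*14 + 585 = -480*14 + 585 = -240*28 + 585 = -6720 + 585 = -6135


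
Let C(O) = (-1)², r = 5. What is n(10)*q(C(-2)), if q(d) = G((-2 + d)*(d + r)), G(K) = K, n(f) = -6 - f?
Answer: 96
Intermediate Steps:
C(O) = 1
q(d) = (-2 + d)*(5 + d) (q(d) = (-2 + d)*(d + 5) = (-2 + d)*(5 + d))
n(10)*q(C(-2)) = (-6 - 1*10)*(-10 + 1² + 3*1) = (-6 - 10)*(-10 + 1 + 3) = -16*(-6) = 96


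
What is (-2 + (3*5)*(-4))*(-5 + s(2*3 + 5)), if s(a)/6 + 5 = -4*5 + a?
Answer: 5518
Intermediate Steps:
s(a) = -150 + 6*a (s(a) = -30 + 6*(-4*5 + a) = -30 + 6*(-20 + a) = -30 + (-120 + 6*a) = -150 + 6*a)
(-2 + (3*5)*(-4))*(-5 + s(2*3 + 5)) = (-2 + (3*5)*(-4))*(-5 + (-150 + 6*(2*3 + 5))) = (-2 + 15*(-4))*(-5 + (-150 + 6*(6 + 5))) = (-2 - 60)*(-5 + (-150 + 6*11)) = -62*(-5 + (-150 + 66)) = -62*(-5 - 84) = -62*(-89) = 5518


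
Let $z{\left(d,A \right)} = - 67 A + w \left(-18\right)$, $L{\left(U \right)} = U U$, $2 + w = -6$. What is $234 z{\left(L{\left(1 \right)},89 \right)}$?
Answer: $-1361646$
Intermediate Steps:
$w = -8$ ($w = -2 - 6 = -8$)
$L{\left(U \right)} = U^{2}$
$z{\left(d,A \right)} = 144 - 67 A$ ($z{\left(d,A \right)} = - 67 A - -144 = - 67 A + 144 = 144 - 67 A$)
$234 z{\left(L{\left(1 \right)},89 \right)} = 234 \left(144 - 5963\right) = 234 \left(-5819\right) = -1361646$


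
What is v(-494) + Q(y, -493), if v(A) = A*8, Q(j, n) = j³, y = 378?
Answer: 54006200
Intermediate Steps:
v(A) = 8*A
v(-494) + Q(y, -493) = 8*(-494) + 378³ = -3952 + 54010152 = 54006200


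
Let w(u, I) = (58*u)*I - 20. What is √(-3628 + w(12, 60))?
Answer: 4*√2382 ≈ 195.22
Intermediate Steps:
w(u, I) = -20 + 58*I*u (w(u, I) = 58*I*u - 20 = -20 + 58*I*u)
√(-3628 + w(12, 60)) = √(-3628 + (-20 + 58*60*12)) = √(-3628 + (-20 + 41760)) = √(-3628 + 41740) = √38112 = 4*√2382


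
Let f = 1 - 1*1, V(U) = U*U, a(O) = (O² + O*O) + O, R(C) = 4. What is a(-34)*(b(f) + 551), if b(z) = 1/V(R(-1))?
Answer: 10042563/8 ≈ 1.2553e+6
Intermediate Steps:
a(O) = O + 2*O² (a(O) = (O² + O²) + O = 2*O² + O = O + 2*O²)
V(U) = U²
f = 0 (f = 1 - 1 = 0)
b(z) = 1/16 (b(z) = 1/(4²) = 1/16)
a(-34)*(b(f) + 551) = (-34*(1 + 2*(-34)))*(1/16 + 551) = -34*(1 - 68)*(8817/16) = -34*(-67)*(8817/16) = 2278*(8817/16) = 10042563/8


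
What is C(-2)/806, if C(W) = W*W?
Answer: 2/403 ≈ 0.0049628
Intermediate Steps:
C(W) = W²
C(-2)/806 = (-2)²/806 = 4*(1/806) = 2/403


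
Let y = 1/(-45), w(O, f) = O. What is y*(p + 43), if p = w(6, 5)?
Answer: -49/45 ≈ -1.0889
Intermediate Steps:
p = 6
y = -1/45 ≈ -0.022222
y*(p + 43) = -(6 + 43)/45 = -1/45*49 = -49/45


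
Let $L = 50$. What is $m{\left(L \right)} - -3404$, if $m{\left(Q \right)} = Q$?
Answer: $3454$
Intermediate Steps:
$m{\left(L \right)} - -3404 = 50 - -3404 = 50 + 3404 = 3454$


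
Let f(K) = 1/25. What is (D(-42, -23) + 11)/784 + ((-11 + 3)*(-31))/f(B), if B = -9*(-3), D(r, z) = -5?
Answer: 2430403/392 ≈ 6200.0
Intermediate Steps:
B = 27
f(K) = 1/25
(D(-42, -23) + 11)/784 + ((-11 + 3)*(-31))/f(B) = (-5 + 11)/784 + ((-11 + 3)*(-31))/(1/25) = 6*(1/784) - 8*(-31)*25 = 3/392 + 248*25 = 3/392 + 6200 = 2430403/392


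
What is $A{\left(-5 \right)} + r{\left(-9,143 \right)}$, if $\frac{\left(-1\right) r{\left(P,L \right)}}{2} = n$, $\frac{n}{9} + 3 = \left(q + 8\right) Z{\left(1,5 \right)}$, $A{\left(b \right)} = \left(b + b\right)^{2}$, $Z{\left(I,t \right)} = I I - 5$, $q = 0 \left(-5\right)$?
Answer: $730$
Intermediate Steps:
$q = 0$
$Z{\left(I,t \right)} = -5 + I^{2}$ ($Z{\left(I,t \right)} = I^{2} - 5 = -5 + I^{2}$)
$A{\left(b \right)} = 4 b^{2}$ ($A{\left(b \right)} = \left(2 b\right)^{2} = 4 b^{2}$)
$n = -315$ ($n = -27 + 9 \left(0 + 8\right) \left(-5 + 1^{2}\right) = -27 + 9 \cdot 8 \left(-5 + 1\right) = -27 + 9 \cdot 8 \left(-4\right) = -27 + 9 \left(-32\right) = -27 - 288 = -315$)
$r{\left(P,L \right)} = 630$ ($r{\left(P,L \right)} = \left(-2\right) \left(-315\right) = 630$)
$A{\left(-5 \right)} + r{\left(-9,143 \right)} = 4 \left(-5\right)^{2} + 630 = 4 \cdot 25 + 630 = 100 + 630 = 730$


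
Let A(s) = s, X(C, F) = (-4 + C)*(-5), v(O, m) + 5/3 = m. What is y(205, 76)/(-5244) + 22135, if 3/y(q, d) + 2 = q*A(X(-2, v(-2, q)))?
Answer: 237878293039/10746704 ≈ 22135.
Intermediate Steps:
v(O, m) = -5/3 + m
X(C, F) = 20 - 5*C
y(q, d) = 3/(-2 + 30*q) (y(q, d) = 3/(-2 + q*(20 - 5*(-2))) = 3/(-2 + q*(20 + 10)) = 3/(-2 + q*30) = 3/(-2 + 30*q))
y(205, 76)/(-5244) + 22135 = (3/(2*(-1 + 15*205)))/(-5244) + 22135 = (3/(2*(-1 + 3075)))*(-1/5244) + 22135 = ((3/2)/3074)*(-1/5244) + 22135 = ((3/2)*(1/3074))*(-1/5244) + 22135 = (3/6148)*(-1/5244) + 22135 = -1/10746704 + 22135 = 237878293039/10746704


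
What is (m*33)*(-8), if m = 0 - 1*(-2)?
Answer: -528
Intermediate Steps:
m = 2 (m = 0 + 2 = 2)
(m*33)*(-8) = (2*33)*(-8) = 66*(-8) = -528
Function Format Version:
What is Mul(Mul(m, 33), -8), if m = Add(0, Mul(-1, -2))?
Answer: -528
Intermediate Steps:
m = 2 (m = Add(0, 2) = 2)
Mul(Mul(m, 33), -8) = Mul(Mul(2, 33), -8) = Mul(66, -8) = -528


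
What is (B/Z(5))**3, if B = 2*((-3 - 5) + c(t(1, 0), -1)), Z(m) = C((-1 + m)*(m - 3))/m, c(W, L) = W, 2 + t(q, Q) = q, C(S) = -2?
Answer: 91125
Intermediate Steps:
t(q, Q) = -2 + q
Z(m) = -2/m
B = -18 (B = 2*((-3 - 5) + (-2 + 1)) = 2*(-8 - 1) = 2*(-9) = -18)
(B/Z(5))**3 = (-18/((-2/5)))**3 = (-18/((-2*1/5)))**3 = (-18/(-2/5))**3 = (-18*(-5/2))**3 = 45**3 = 91125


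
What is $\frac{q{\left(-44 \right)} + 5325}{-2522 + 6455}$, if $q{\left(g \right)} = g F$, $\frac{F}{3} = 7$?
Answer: $\frac{489}{437} \approx 1.119$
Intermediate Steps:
$F = 21$ ($F = 3 \cdot 7 = 21$)
$q{\left(g \right)} = 21 g$ ($q{\left(g \right)} = g 21 = 21 g$)
$\frac{q{\left(-44 \right)} + 5325}{-2522 + 6455} = \frac{21 \left(-44\right) + 5325}{-2522 + 6455} = \frac{-924 + 5325}{3933} = 4401 \cdot \frac{1}{3933} = \frac{489}{437}$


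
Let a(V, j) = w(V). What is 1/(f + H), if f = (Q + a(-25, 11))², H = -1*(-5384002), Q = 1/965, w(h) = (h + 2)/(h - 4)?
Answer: 783160225/4216536711626626 ≈ 1.8574e-7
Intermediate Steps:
w(h) = (2 + h)/(-4 + h)
a(V, j) = (2 + V)/(-4 + V)
Q = 1/965 ≈ 0.0010363
H = 5384002
f = 493906176/783160225 (f = (1/965 + (2 - 25)/(-4 - 25))² = (1/965 - 23/(-29))² = (1/965 - 1/29*(-23))² = (1/965 + 23/29)² = (22224/27985)² = 493906176/783160225 ≈ 0.63066)
1/(f + H) = 1/(493906176/783160225 + 5384002) = 1/(4216536711626626/783160225) = 783160225/4216536711626626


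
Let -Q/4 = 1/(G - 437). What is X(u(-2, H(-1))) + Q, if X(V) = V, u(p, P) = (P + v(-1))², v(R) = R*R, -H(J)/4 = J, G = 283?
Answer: 1927/77 ≈ 25.026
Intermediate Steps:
H(J) = -4*J
v(R) = R²
u(p, P) = (1 + P)² (u(p, P) = (P + (-1)²)² = (P + 1)² = (1 + P)²)
Q = 2/77 (Q = -4/(283 - 437) = -4/(-154) = -4*(-1/154) = 2/77 ≈ 0.025974)
X(u(-2, H(-1))) + Q = (1 - 4*(-1))² + 2/77 = (1 + 4)² + 2/77 = 5² + 2/77 = 25 + 2/77 = 1927/77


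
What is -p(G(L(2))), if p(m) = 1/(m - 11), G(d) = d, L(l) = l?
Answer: 1/9 ≈ 0.11111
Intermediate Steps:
p(m) = 1/(-11 + m)
-p(G(L(2))) = -1/(-11 + 2) = -1/(-9) = -1*(-1/9) = 1/9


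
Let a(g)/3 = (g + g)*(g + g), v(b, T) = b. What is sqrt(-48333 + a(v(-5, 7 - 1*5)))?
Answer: 9*I*sqrt(593) ≈ 219.16*I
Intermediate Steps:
a(g) = 12*g**2 (a(g) = 3*((g + g)*(g + g)) = 3*((2*g)*(2*g)) = 3*(4*g**2) = 12*g**2)
sqrt(-48333 + a(v(-5, 7 - 1*5))) = sqrt(-48333 + 12*(-5)**2) = sqrt(-48333 + 12*25) = sqrt(-48333 + 300) = sqrt(-48033) = 9*I*sqrt(593)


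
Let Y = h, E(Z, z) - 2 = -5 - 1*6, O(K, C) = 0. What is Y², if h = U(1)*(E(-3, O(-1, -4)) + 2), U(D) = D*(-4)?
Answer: 784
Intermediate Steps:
E(Z, z) = -9 (E(Z, z) = 2 + (-5 - 1*6) = 2 + (-5 - 6) = 2 - 11 = -9)
U(D) = -4*D
h = 28 (h = (-4*1)*(-9 + 2) = -4*(-7) = 28)
Y = 28
Y² = 28² = 784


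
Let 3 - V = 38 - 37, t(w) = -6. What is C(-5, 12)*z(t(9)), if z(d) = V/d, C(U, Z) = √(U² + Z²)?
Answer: -13/3 ≈ -4.3333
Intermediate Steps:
V = 2 (V = 3 - (38 - 37) = 3 - 1*1 = 3 - 1 = 2)
z(d) = 2/d
C(-5, 12)*z(t(9)) = √((-5)² + 12²)*(2/(-6)) = √(25 + 144)*(2*(-⅙)) = √169*(-⅓) = 13*(-⅓) = -13/3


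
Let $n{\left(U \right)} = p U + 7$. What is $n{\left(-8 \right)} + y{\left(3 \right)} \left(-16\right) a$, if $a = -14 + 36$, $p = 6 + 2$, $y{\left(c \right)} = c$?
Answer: $-1113$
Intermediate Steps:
$p = 8$
$a = 22$
$n{\left(U \right)} = 7 + 8 U$ ($n{\left(U \right)} = 8 U + 7 = 7 + 8 U$)
$n{\left(-8 \right)} + y{\left(3 \right)} \left(-16\right) a = \left(7 + 8 \left(-8\right)\right) + 3 \left(-16\right) 22 = \left(7 - 64\right) - 1056 = -57 - 1056 = -1113$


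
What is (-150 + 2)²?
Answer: 21904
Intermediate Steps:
(-150 + 2)² = (-148)² = 21904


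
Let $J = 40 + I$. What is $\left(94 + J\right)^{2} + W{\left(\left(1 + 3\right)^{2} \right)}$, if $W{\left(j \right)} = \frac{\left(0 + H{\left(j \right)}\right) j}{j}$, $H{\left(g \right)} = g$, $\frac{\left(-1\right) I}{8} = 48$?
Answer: $62516$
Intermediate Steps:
$I = -384$ ($I = \left(-8\right) 48 = -384$)
$J = -344$ ($J = 40 - 384 = -344$)
$W{\left(j \right)} = j$ ($W{\left(j \right)} = \frac{\left(0 + j\right) j}{j} = \frac{j j}{j} = \frac{j^{2}}{j} = j$)
$\left(94 + J\right)^{2} + W{\left(\left(1 + 3\right)^{2} \right)} = \left(94 - 344\right)^{2} + \left(1 + 3\right)^{2} = \left(-250\right)^{2} + 4^{2} = 62500 + 16 = 62516$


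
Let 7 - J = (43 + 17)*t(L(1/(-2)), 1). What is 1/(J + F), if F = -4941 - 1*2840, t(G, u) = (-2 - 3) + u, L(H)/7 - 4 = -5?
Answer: -1/7534 ≈ -0.00013273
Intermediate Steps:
L(H) = -7 (L(H) = 28 + 7*(-5) = 28 - 35 = -7)
t(G, u) = -5 + u
J = 247 (J = 7 - (43 + 17)*(-5 + 1) = 7 - 60*(-4) = 7 - 1*(-240) = 7 + 240 = 247)
F = -7781 (F = -4941 - 2840 = -7781)
1/(J + F) = 1/(247 - 7781) = 1/(-7534) = -1/7534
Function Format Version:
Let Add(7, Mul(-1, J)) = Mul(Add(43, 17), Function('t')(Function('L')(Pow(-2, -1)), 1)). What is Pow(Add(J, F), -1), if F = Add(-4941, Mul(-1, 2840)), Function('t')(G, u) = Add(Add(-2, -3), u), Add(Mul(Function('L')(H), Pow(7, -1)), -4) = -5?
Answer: Rational(-1, 7534) ≈ -0.00013273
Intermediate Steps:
Function('L')(H) = -7 (Function('L')(H) = Add(28, Mul(7, -5)) = Add(28, -35) = -7)
Function('t')(G, u) = Add(-5, u)
J = 247 (J = Add(7, Mul(-1, Mul(Add(43, 17), Add(-5, 1)))) = Add(7, Mul(-1, Mul(60, -4))) = Add(7, Mul(-1, -240)) = Add(7, 240) = 247)
F = -7781 (F = Add(-4941, -2840) = -7781)
Pow(Add(J, F), -1) = Pow(Add(247, -7781), -1) = Pow(-7534, -1) = Rational(-1, 7534)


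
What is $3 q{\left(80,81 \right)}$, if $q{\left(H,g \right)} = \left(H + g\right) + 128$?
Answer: $867$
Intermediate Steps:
$q{\left(H,g \right)} = 128 + H + g$
$3 q{\left(80,81 \right)} = 3 \left(128 + 80 + 81\right) = 3 \cdot 289 = 867$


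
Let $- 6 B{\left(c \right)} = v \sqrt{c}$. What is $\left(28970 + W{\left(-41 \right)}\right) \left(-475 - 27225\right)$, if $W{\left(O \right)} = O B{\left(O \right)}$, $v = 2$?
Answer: $-802469000 - \frac{1135700 i \sqrt{41}}{3} \approx -8.0247 \cdot 10^{8} - 2.424 \cdot 10^{6} i$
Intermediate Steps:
$B{\left(c \right)} = - \frac{\sqrt{c}}{3}$ ($B{\left(c \right)} = - \frac{2 \sqrt{c}}{6} = - \frac{\sqrt{c}}{3}$)
$W{\left(O \right)} = - \frac{O^{\frac{3}{2}}}{3}$ ($W{\left(O \right)} = O \left(- \frac{\sqrt{O}}{3}\right) = - \frac{O^{\frac{3}{2}}}{3}$)
$\left(28970 + W{\left(-41 \right)}\right) \left(-475 - 27225\right) = \left(28970 - \frac{\left(-41\right)^{\frac{3}{2}}}{3}\right) \left(-475 - 27225\right) = \left(28970 - \frac{\left(-41\right) i \sqrt{41}}{3}\right) \left(-27700\right) = \left(28970 + \frac{41 i \sqrt{41}}{3}\right) \left(-27700\right) = -802469000 - \frac{1135700 i \sqrt{41}}{3}$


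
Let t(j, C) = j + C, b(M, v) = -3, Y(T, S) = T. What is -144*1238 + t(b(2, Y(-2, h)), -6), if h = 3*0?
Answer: -178281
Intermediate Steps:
h = 0
t(j, C) = C + j
-144*1238 + t(b(2, Y(-2, h)), -6) = -144*1238 + (-6 - 3) = -178272 - 9 = -178281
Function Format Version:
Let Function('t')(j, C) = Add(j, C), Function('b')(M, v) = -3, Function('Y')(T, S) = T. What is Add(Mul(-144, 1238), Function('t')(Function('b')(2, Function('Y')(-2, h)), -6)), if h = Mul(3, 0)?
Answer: -178281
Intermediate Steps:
h = 0
Function('t')(j, C) = Add(C, j)
Add(Mul(-144, 1238), Function('t')(Function('b')(2, Function('Y')(-2, h)), -6)) = Add(Mul(-144, 1238), Add(-6, -3)) = Add(-178272, -9) = -178281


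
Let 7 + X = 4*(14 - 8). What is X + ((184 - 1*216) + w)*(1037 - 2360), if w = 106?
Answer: -97885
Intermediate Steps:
X = 17 (X = -7 + 4*(14 - 8) = -7 + 4*6 = -7 + 24 = 17)
X + ((184 - 1*216) + w)*(1037 - 2360) = 17 + ((184 - 1*216) + 106)*(1037 - 2360) = 17 + ((184 - 216) + 106)*(-1323) = 17 + (-32 + 106)*(-1323) = 17 + 74*(-1323) = 17 - 97902 = -97885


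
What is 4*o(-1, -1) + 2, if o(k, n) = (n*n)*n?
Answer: -2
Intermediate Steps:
o(k, n) = n³ (o(k, n) = n²*n = n³)
4*o(-1, -1) + 2 = 4*(-1)³ + 2 = 4*(-1) + 2 = -4 + 2 = -2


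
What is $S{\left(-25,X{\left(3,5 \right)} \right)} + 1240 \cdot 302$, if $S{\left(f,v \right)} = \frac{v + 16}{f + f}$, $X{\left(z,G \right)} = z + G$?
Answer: $\frac{9361988}{25} \approx 3.7448 \cdot 10^{5}$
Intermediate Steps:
$X{\left(z,G \right)} = G + z$
$S{\left(f,v \right)} = \frac{16 + v}{2 f}$
$S{\left(-25,X{\left(3,5 \right)} \right)} + 1240 \cdot 302 = \frac{16 + \left(5 + 3\right)}{2 \left(-25\right)} + 1240 \cdot 302 = \frac{1}{2} \left(- \frac{1}{25}\right) \left(16 + 8\right) + 374480 = \frac{1}{2} \left(- \frac{1}{25}\right) 24 + 374480 = - \frac{12}{25} + 374480 = \frac{9361988}{25}$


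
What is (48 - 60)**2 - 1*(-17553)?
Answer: 17697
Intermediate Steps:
(48 - 60)**2 - 1*(-17553) = (-12)**2 + 17553 = 144 + 17553 = 17697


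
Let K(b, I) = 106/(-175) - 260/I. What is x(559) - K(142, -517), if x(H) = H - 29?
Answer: 47961052/90475 ≈ 530.10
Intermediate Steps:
K(b, I) = -106/175 - 260/I (K(b, I) = 106*(-1/175) - 260/I = -106/175 - 260/I)
x(H) = -29 + H
x(559) - K(142, -517) = (-29 + 559) - (-106/175 - 260/(-517)) = 530 - (-106/175 - 260*(-1/517)) = 530 - (-106/175 + 260/517) = 530 - 1*(-9302/90475) = 530 + 9302/90475 = 47961052/90475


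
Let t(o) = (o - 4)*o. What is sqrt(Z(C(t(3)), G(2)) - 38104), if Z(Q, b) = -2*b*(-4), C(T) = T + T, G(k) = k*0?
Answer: 2*I*sqrt(9526) ≈ 195.2*I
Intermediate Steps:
t(o) = o*(-4 + o) (t(o) = (-4 + o)*o = o*(-4 + o))
G(k) = 0
C(T) = 2*T
Z(Q, b) = 8*b
sqrt(Z(C(t(3)), G(2)) - 38104) = sqrt(8*0 - 38104) = sqrt(0 - 38104) = sqrt(-38104) = 2*I*sqrt(9526)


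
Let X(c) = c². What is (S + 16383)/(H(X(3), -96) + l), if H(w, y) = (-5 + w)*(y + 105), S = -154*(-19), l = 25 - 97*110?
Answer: -19309/10609 ≈ -1.8201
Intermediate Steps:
l = -10645 (l = 25 - 10670 = -10645)
S = 2926
H(w, y) = (-5 + w)*(105 + y)
(S + 16383)/(H(X(3), -96) + l) = (2926 + 16383)/((-525 - 5*(-96) + 105*3² + 3²*(-96)) - 10645) = 19309/((-525 + 480 + 105*9 + 9*(-96)) - 10645) = 19309/((-525 + 480 + 945 - 864) - 10645) = 19309/(36 - 10645) = 19309/(-10609) = 19309*(-1/10609) = -19309/10609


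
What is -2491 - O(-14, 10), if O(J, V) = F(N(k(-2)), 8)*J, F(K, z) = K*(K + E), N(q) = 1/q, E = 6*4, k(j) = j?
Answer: -5311/2 ≈ -2655.5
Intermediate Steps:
E = 24
F(K, z) = K*(24 + K) (F(K, z) = K*(K + 24) = K*(24 + K))
O(J, V) = -47*J/4 (O(J, V) = ((24 + 1/(-2))/(-2))*J = (-(24 - ½)/2)*J = (-½*47/2)*J = -47*J/4)
-2491 - O(-14, 10) = -2491 - (-47)*(-14)/4 = -2491 - 1*329/2 = -2491 - 329/2 = -5311/2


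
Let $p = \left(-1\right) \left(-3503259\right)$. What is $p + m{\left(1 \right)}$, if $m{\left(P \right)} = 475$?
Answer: $3503734$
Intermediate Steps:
$p = 3503259$
$p + m{\left(1 \right)} = 3503259 + 475 = 3503734$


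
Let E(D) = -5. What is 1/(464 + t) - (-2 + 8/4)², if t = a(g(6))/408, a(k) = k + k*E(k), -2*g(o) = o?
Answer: 34/15777 ≈ 0.0021550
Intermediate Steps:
g(o) = -o/2
a(k) = -4*k (a(k) = k + k*(-5) = k - 5*k = -4*k)
t = 1/34 (t = -(-2)*6/408 = -4*(-3)*(1/408) = 12*(1/408) = 1/34 ≈ 0.029412)
1/(464 + t) - (-2 + 8/4)² = 1/(464 + 1/34) - (-2 + 8/4)² = 1/(15777/34) - (-2 + 8*(¼))² = 34/15777 - (-2 + 2)² = 34/15777 - 1*0² = 34/15777 - 1*0 = 34/15777 + 0 = 34/15777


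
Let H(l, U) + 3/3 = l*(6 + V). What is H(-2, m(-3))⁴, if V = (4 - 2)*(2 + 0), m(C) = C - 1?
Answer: 194481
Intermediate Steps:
m(C) = -1 + C
V = 4 (V = 2*2 = 4)
H(l, U) = -1 + 10*l (H(l, U) = -1 + l*(6 + 4) = -1 + l*10 = -1 + 10*l)
H(-2, m(-3))⁴ = (-1 + 10*(-2))⁴ = (-1 - 20)⁴ = (-21)⁴ = 194481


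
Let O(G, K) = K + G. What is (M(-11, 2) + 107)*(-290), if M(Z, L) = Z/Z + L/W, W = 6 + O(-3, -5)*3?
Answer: -281590/9 ≈ -31288.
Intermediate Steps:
O(G, K) = G + K
W = -18 (W = 6 + (-3 - 5)*3 = 6 - 8*3 = 6 - 24 = -18)
M(Z, L) = 1 - L/18 (M(Z, L) = Z/Z + L/(-18) = 1 + L*(-1/18) = 1 - L/18)
(M(-11, 2) + 107)*(-290) = ((1 - 1/18*2) + 107)*(-290) = ((1 - 1/9) + 107)*(-290) = (8/9 + 107)*(-290) = (971/9)*(-290) = -281590/9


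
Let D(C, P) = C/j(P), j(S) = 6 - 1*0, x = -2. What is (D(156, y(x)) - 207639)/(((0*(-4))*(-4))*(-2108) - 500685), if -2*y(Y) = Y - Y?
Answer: 207613/500685 ≈ 0.41466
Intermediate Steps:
j(S) = 6 (j(S) = 6 + 0 = 6)
y(Y) = 0 (y(Y) = -(Y - Y)/2 = -½*0 = 0)
D(C, P) = C/6
(D(156, y(x)) - 207639)/(((0*(-4))*(-4))*(-2108) - 500685) = ((⅙)*156 - 207639)/(((0*(-4))*(-4))*(-2108) - 500685) = (26 - 207639)/((0*(-4))*(-2108) - 500685) = -207613/(0*(-2108) - 500685) = -207613/(0 - 500685) = -207613/(-500685) = -207613*(-1/500685) = 207613/500685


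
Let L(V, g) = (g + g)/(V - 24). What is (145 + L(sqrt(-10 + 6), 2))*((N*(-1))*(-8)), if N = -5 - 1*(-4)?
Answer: -168008/145 + 16*I/145 ≈ -1158.7 + 0.11034*I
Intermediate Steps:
N = -1 (N = -5 + 4 = -1)
L(V, g) = 2*g/(-24 + V) (L(V, g) = (2*g)/(-24 + V) = 2*g/(-24 + V))
(145 + L(sqrt(-10 + 6), 2))*((N*(-1))*(-8)) = (145 + 2*2/(-24 + sqrt(-10 + 6)))*(-1*(-1)*(-8)) = (145 + 2*2/(-24 + sqrt(-4)))*(1*(-8)) = (145 + 2*2/(-24 + 2*I))*(-8) = (145 + 2*2*((-24 - 2*I)/580))*(-8) = (145 + (-24/145 - 2*I/145))*(-8) = (21001/145 - 2*I/145)*(-8) = -168008/145 + 16*I/145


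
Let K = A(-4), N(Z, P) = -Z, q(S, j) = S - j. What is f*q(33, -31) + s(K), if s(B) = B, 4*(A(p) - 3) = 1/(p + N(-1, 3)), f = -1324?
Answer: -1016797/12 ≈ -84733.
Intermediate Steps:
A(p) = 3 + 1/(4*(1 + p)) (A(p) = 3 + 1/(4*(p - 1*(-1))) = 3 + 1/(4*(p + 1)) = 3 + 1/(4*(1 + p)))
K = 35/12 (K = (13 + 12*(-4))/(4*(1 - 4)) = (1/4)*(13 - 48)/(-3) = (1/4)*(-1/3)*(-35) = 35/12 ≈ 2.9167)
f*q(33, -31) + s(K) = -1324*(33 - 1*(-31)) + 35/12 = -1324*(33 + 31) + 35/12 = -1324*64 + 35/12 = -84736 + 35/12 = -1016797/12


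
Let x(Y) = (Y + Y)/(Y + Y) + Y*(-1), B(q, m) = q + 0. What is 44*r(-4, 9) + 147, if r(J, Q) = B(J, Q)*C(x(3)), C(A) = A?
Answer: 499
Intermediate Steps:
B(q, m) = q
x(Y) = 1 - Y (x(Y) = (2*Y)/((2*Y)) - Y = (2*Y)*(1/(2*Y)) - Y = 1 - Y)
r(J, Q) = -2*J (r(J, Q) = J*(1 - 1*3) = J*(1 - 3) = J*(-2) = -2*J)
44*r(-4, 9) + 147 = 44*(-2*(-4)) + 147 = 44*8 + 147 = 352 + 147 = 499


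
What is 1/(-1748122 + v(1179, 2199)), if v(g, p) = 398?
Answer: -1/1747724 ≈ -5.7217e-7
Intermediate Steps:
1/(-1748122 + v(1179, 2199)) = 1/(-1748122 + 398) = 1/(-1747724) = -1/1747724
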